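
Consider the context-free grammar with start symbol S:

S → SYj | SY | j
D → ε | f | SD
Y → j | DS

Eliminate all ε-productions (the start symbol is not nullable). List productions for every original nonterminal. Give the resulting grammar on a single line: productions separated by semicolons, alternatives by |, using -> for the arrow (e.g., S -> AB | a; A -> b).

Nullable set: {D}.
Drop D -> ε.
D -> SD: D nullable, giving S | SD.
Y -> DS: D nullable, giving DS | S.
Unchanged (no nullable symbols): S -> SY; S -> SYj; S -> j; D -> f; Y -> j.

S -> j | SY | SYj; D -> S | f | SD; Y -> S | j | DS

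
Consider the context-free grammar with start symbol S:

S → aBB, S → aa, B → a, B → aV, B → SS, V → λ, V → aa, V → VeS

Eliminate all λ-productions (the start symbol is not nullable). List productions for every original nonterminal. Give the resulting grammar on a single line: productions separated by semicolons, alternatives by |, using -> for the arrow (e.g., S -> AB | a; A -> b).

Nullable set: {V}.
B -> aV: V nullable, giving a | aV.
Drop V -> λ.
V -> VeS: V nullable, giving VeS | eS.
Unchanged (no nullable symbols): S -> aBB; S -> aa; B -> SS; B -> a; V -> aa.

S -> aa | aBB; B -> a | SS | aV; V -> aa | eS | VeS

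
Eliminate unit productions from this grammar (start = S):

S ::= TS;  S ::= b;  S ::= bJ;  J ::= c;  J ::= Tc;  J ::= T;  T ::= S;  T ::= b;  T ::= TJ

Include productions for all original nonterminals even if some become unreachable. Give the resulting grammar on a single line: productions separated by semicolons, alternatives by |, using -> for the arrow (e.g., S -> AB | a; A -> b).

Unit productions: J->T, T->S.
Unit pairs (A ⇒* B via units): (J,S), (J,T), (T,S).
S: inherits non-unit rules of {S} → TS | b | bJ.
J: inherits non-unit rules of {J, S, T} → TJ | TS | Tc | b | bJ | c.
T: inherits non-unit rules of {S, T} → TJ | TS | b | bJ.

S -> b | TS | bJ; J -> b | c | TJ | TS | Tc | bJ; T -> b | TJ | TS | bJ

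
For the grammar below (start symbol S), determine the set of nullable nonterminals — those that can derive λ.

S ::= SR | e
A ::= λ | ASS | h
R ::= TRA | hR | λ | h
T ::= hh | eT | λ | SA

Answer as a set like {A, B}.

Directly nullable (have an ε-rule): {A, R, T}.
Not nullable: S — each has a terminal in every rule's right-hand side or depends on a non-nullable symbol.

{A, R, T}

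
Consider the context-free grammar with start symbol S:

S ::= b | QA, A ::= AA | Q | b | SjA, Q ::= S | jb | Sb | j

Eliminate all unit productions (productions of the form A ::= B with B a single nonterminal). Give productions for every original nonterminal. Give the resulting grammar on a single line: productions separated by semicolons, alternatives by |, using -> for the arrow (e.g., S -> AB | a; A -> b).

S -> b | QA; A -> b | j | AA | QA | Sb | jb | SjA; Q -> b | j | QA | Sb | jb

Unit productions: A->Q, Q->S.
Unit pairs (A ⇒* B via units): (A,Q), (A,S), (Q,S).
S: inherits non-unit rules of {S} → QA | b.
A: inherits non-unit rules of {A, Q, S} → AA | QA | Sb | SjA | b | j | jb.
Q: inherits non-unit rules of {Q, S} → QA | Sb | b | j | jb.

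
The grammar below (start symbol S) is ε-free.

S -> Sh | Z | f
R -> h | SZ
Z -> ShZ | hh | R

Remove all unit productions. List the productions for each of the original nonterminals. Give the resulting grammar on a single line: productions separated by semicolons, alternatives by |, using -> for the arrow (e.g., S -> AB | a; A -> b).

S -> f | h | SZ | Sh | hh | ShZ; R -> h | SZ; Z -> h | SZ | hh | ShZ

Unit productions: S->Z, Z->R.
Unit pairs (A ⇒* B via units): (S,R), (S,Z), (Z,R).
S: inherits non-unit rules of {R, S, Z} → SZ | Sh | ShZ | f | h | hh.
R: inherits non-unit rules of {R} → SZ | h.
Z: inherits non-unit rules of {R, Z} → SZ | ShZ | h | hh.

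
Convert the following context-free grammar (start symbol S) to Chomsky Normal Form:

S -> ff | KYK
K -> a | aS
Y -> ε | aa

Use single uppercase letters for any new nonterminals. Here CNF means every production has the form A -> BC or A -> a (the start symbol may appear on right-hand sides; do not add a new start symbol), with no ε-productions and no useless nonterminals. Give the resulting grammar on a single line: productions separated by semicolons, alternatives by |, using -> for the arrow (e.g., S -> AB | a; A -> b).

S -> BB | KC | KK; A -> a; B -> f; C -> YK; K -> a | AS; Y -> AA

Nullable: {Y}; after ε-elimination: S -> KK | ff | KYK; K -> a | aS; Y -> aa.
No unit productions to eliminate.
TERM: introduce A -> a, B -> f and substitute in every rule of length ≥2.
BIN: S -> KYK becomes S -> KC, C -> YK.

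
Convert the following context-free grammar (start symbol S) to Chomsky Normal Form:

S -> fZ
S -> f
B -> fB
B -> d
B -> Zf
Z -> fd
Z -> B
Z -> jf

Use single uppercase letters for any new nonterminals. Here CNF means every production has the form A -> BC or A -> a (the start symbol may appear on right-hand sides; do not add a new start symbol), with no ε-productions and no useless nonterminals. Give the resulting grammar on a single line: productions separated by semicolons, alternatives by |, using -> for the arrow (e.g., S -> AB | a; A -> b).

S -> f | AZ; A -> f; B -> d | AB | ZA; C -> d; D -> j; Z -> d | AB | AC | DA | ZA

No ε-productions.
After unit-elimination: S -> f | fZ; B -> d | Zf | fB; Z -> d | Zf | fB | fd | jf.
TERM: introduce C -> d, A -> f, D -> j and substitute in every rule of length ≥2.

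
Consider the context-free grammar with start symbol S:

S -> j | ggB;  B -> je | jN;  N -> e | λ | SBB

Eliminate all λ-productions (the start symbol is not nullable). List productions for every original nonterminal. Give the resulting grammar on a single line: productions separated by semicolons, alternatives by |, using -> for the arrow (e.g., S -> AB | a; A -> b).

Nullable set: {N}.
B -> jN: N nullable, giving j | jN.
Drop N -> λ.
Unchanged (no nullable symbols): S -> ggB; S -> j; B -> je; N -> SBB; N -> e.

S -> j | ggB; B -> j | jN | je; N -> e | SBB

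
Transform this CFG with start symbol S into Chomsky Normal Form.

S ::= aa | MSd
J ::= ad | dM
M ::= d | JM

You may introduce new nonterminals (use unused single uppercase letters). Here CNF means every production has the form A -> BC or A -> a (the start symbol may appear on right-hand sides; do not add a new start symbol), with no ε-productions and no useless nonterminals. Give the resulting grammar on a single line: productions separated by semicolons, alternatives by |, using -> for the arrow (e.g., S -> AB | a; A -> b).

S -> AA | MC; A -> a; B -> d; C -> SB; J -> AB | BM; M -> d | JM

No ε-productions.
No unit productions to eliminate.
TERM: introduce A -> a, B -> d and substitute in every rule of length ≥2.
BIN: S -> MSB becomes S -> MC, C -> SB.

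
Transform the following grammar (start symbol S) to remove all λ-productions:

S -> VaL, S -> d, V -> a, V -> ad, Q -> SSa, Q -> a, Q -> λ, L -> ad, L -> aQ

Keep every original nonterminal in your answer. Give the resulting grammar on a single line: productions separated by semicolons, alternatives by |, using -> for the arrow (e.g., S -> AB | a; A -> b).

S -> d | VaL; L -> a | aQ | ad; Q -> a | SSa; V -> a | ad

Nullable set: {Q}.
L -> aQ: Q nullable, giving a | aQ.
Drop Q -> λ.
Unchanged (no nullable symbols): S -> VaL; S -> d; L -> ad; Q -> SSa; Q -> a; V -> a; V -> ad.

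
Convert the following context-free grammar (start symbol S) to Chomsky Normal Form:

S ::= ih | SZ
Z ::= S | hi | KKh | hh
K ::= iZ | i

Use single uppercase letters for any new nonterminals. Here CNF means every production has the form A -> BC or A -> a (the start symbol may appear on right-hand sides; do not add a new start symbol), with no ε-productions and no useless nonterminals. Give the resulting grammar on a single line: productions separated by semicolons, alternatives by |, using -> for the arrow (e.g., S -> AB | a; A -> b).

S -> AB | SZ; A -> i; B -> h; C -> KB; K -> i | AZ; Z -> AB | BA | BB | KC | SZ

No ε-productions.
After unit-elimination: S -> SZ | ih; K -> i | iZ; Z -> SZ | hh | hi | ih | KKh.
TERM: introduce B -> h, A -> i and substitute in every rule of length ≥2.
BIN: Z -> KKB becomes Z -> KC, C -> KB.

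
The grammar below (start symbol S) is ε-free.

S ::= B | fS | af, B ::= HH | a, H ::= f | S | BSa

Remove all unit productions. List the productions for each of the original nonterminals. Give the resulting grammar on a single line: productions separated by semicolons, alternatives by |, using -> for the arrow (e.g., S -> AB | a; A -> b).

Unit productions: H->S, S->B.
Unit pairs (A ⇒* B via units): (H,B), (H,S), (S,B).
S: inherits non-unit rules of {B, S} → HH | a | af | fS.
B: inherits non-unit rules of {B} → HH | a.
H: inherits non-unit rules of {B, H, S} → BSa | HH | a | af | f | fS.

S -> a | HH | af | fS; B -> a | HH; H -> a | f | HH | af | fS | BSa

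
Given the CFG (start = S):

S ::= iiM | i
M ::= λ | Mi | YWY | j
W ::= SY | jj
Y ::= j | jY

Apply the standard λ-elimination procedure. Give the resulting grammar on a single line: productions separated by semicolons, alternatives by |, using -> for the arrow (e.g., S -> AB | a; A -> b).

Nullable set: {M}.
S -> iiM: M nullable, giving ii | iiM.
Drop M -> λ.
M -> Mi: M nullable, giving Mi | i.
Unchanged (no nullable symbols): S -> i; M -> YWY; M -> j; W -> SY; W -> jj; Y -> j; Y -> jY.

S -> i | ii | iiM; M -> i | j | Mi | YWY; W -> SY | jj; Y -> j | jY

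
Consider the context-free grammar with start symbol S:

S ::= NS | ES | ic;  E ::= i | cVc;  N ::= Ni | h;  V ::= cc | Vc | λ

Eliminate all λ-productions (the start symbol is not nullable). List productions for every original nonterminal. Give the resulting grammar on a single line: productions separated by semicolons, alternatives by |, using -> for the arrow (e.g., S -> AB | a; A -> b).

Nullable set: {V}.
E -> cVc: V nullable, giving cVc | cc.
Drop V -> λ.
V -> Vc: V nullable, giving Vc | c.
Unchanged (no nullable symbols): S -> ES; S -> NS; S -> ic; E -> i; N -> Ni; N -> h; V -> cc.

S -> ES | NS | ic; E -> i | cc | cVc; N -> h | Ni; V -> c | Vc | cc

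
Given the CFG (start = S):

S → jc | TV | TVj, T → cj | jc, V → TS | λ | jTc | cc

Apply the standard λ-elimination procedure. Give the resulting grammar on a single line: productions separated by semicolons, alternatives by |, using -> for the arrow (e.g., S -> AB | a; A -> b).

S -> T | TV | Tj | jc | TVj; T -> cj | jc; V -> TS | cc | jTc

Nullable set: {V}.
S -> TV: V nullable, giving T | TV.
S -> TVj: V nullable, giving TVj | Tj.
Drop V -> λ.
Unchanged (no nullable symbols): S -> jc; T -> cj; T -> jc; V -> TS; V -> cc; V -> jTc.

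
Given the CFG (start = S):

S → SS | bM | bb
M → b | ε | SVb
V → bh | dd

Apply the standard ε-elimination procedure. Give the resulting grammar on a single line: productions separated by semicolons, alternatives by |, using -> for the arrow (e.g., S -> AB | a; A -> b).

S -> b | SS | bM | bb; M -> b | SVb; V -> bh | dd

Nullable set: {M}.
S -> bM: M nullable, giving b | bM.
Drop M -> ε.
Unchanged (no nullable symbols): S -> SS; S -> bb; M -> SVb; M -> b; V -> bh; V -> dd.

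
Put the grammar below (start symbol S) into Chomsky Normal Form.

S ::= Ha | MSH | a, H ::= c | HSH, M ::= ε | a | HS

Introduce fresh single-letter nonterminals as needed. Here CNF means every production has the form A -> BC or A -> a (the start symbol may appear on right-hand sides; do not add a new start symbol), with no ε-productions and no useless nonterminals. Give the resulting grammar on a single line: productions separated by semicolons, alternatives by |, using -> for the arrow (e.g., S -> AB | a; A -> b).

Nullable: {M}; after ε-elimination: S -> a | Ha | SH | MSH; H -> c | HSH; M -> a | HS.
No unit productions to eliminate.
TERM: introduce A -> a and substitute in every rule of length ≥2.
BIN: H -> HSH becomes H -> HB, B -> SH; S -> MSH becomes S -> MC, C -> SH.

S -> a | HA | MC | SH; A -> a; B -> SH; C -> SH; H -> c | HB; M -> a | HS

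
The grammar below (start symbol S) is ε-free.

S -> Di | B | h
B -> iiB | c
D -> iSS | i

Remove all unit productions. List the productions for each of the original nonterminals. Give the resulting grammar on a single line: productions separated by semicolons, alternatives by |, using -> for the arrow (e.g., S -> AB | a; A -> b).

S -> c | h | Di | iiB; B -> c | iiB; D -> i | iSS

Unit productions: S->B.
Unit pairs (A ⇒* B via units): (S,B).
S: inherits non-unit rules of {B, S} → Di | c | h | iiB.
B: inherits non-unit rules of {B} → c | iiB.
D: inherits non-unit rules of {D} → i | iSS.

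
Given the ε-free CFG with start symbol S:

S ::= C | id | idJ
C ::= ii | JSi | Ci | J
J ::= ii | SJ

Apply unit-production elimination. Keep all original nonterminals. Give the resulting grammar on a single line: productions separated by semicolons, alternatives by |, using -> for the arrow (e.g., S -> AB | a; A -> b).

S -> Ci | SJ | id | ii | JSi | idJ; C -> Ci | SJ | ii | JSi; J -> SJ | ii

Unit productions: C->J, S->C.
Unit pairs (A ⇒* B via units): (C,J), (S,C), (S,J).
S: inherits non-unit rules of {C, J, S} → Ci | JSi | SJ | id | idJ | ii.
C: inherits non-unit rules of {C, J} → Ci | JSi | SJ | ii.
J: inherits non-unit rules of {J} → SJ | ii.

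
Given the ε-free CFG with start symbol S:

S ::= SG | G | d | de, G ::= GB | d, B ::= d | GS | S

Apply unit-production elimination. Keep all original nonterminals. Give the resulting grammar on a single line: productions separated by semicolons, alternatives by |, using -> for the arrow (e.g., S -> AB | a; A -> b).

S -> d | GB | SG | de; B -> d | GB | GS | SG | de; G -> d | GB

Unit productions: B->S, S->G.
Unit pairs (A ⇒* B via units): (B,G), (B,S), (S,G).
S: inherits non-unit rules of {G, S} → GB | SG | d | de.
B: inherits non-unit rules of {B, G, S} → GB | GS | SG | d | de.
G: inherits non-unit rules of {G} → GB | d.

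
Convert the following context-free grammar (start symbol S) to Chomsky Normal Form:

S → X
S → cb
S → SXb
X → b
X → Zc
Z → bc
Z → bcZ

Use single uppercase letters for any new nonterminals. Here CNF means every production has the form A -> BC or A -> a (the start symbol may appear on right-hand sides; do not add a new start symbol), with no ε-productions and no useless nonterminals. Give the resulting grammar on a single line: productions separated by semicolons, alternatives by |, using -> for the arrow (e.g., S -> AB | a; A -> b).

No ε-productions.
After unit-elimination: S -> b | Zc | cb | SXb; X -> b | Zc; Z -> bc | bcZ.
TERM: introduce A -> b, B -> c and substitute in every rule of length ≥2.
BIN: S -> SXA becomes S -> SC, C -> XA; Z -> ABZ becomes Z -> AD, D -> BZ.

S -> b | BA | SC | ZB; A -> b; B -> c; C -> XA; D -> BZ; X -> b | ZB; Z -> AB | AD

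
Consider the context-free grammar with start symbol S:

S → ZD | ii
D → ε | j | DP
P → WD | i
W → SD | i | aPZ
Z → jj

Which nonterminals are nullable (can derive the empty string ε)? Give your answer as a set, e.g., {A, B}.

Directly nullable (have an ε-rule): {D}.
Not nullable: P, S, W, Z — each has a terminal in every rule's right-hand side or depends on a non-nullable symbol.

{D}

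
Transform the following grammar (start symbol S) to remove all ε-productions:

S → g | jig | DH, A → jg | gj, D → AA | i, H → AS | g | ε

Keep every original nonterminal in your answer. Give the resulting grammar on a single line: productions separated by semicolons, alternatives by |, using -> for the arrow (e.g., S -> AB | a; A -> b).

Nullable set: {H}.
S -> DH: H nullable, giving D | DH.
Drop H -> ε.
Unchanged (no nullable symbols): S -> g; S -> jig; A -> gj; A -> jg; D -> AA; D -> i; H -> AS; H -> g.

S -> D | g | DH | jig; A -> gj | jg; D -> i | AA; H -> g | AS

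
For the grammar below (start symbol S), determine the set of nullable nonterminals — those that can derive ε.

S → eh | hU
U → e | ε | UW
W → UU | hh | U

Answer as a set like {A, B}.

{U, W}

Directly nullable (have an ε-rule): {U}.
W is nullable via W -> U (every symbol on the right is already known nullable).
Not nullable: S — each has a terminal in every rule's right-hand side or depends on a non-nullable symbol.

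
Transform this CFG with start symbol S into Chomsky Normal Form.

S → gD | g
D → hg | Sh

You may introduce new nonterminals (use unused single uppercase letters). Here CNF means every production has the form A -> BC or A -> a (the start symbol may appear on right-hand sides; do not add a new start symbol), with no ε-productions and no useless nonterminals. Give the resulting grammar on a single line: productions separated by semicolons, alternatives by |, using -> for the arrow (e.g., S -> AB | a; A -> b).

No ε-productions.
No unit productions to eliminate.
TERM: introduce B -> g, A -> h and substitute in every rule of length ≥2.

S -> g | BD; A -> h; B -> g; D -> AB | SA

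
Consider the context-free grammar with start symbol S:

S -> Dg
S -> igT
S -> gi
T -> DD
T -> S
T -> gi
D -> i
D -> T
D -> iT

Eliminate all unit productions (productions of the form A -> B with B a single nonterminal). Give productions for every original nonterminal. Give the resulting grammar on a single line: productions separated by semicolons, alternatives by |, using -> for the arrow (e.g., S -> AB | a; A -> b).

S -> Dg | gi | igT; D -> i | DD | Dg | gi | iT | igT; T -> DD | Dg | gi | igT

Unit productions: D->T, T->S.
Unit pairs (A ⇒* B via units): (D,S), (D,T), (T,S).
S: inherits non-unit rules of {S} → Dg | gi | igT.
D: inherits non-unit rules of {D, S, T} → DD | Dg | gi | i | iT | igT.
T: inherits non-unit rules of {S, T} → DD | Dg | gi | igT.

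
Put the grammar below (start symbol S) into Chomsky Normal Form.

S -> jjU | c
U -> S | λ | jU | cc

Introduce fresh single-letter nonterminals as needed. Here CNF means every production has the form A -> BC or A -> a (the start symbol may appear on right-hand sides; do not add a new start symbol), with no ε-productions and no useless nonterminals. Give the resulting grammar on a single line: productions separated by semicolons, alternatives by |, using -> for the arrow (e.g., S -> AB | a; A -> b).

S -> c | AA | AC; A -> j; B -> c; C -> AU; D -> AU; U -> c | j | AA | AD | AU | BB

Nullable: {U}; after ε-elimination: S -> c | jj | jjU; U -> S | j | cc | jU.
After unit-elimination: S -> c | jj | jjU; U -> c | j | cc | jU | jj | jjU.
TERM: introduce B -> c, A -> j and substitute in every rule of length ≥2.
BIN: S -> AAU becomes S -> AC, C -> AU; U -> AAU becomes U -> AD, D -> AU.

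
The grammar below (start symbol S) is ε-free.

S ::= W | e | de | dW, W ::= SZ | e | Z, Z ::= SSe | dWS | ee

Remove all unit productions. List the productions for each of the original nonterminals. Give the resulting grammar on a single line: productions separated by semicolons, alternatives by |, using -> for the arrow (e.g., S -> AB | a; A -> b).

S -> e | SZ | dW | de | ee | SSe | dWS; W -> e | SZ | ee | SSe | dWS; Z -> ee | SSe | dWS

Unit productions: S->W, W->Z.
Unit pairs (A ⇒* B via units): (S,W), (S,Z), (W,Z).
S: inherits non-unit rules of {S, W, Z} → SSe | SZ | dW | dWS | de | e | ee.
W: inherits non-unit rules of {W, Z} → SSe | SZ | dWS | e | ee.
Z: inherits non-unit rules of {Z} → SSe | dWS | ee.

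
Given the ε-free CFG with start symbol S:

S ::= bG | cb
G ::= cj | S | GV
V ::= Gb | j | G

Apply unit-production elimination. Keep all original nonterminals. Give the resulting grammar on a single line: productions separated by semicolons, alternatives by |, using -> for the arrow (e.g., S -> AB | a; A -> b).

S -> bG | cb; G -> GV | bG | cb | cj; V -> j | GV | Gb | bG | cb | cj

Unit productions: G->S, V->G.
Unit pairs (A ⇒* B via units): (G,S), (V,G), (V,S).
S: inherits non-unit rules of {S} → bG | cb.
G: inherits non-unit rules of {G, S} → GV | bG | cb | cj.
V: inherits non-unit rules of {G, S, V} → GV | Gb | bG | cb | cj | j.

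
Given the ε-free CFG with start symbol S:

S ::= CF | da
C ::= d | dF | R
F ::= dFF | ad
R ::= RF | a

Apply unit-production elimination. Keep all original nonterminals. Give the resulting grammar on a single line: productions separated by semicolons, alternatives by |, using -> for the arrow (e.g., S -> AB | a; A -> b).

S -> CF | da; C -> a | d | RF | dF; F -> ad | dFF; R -> a | RF

Unit productions: C->R.
Unit pairs (A ⇒* B via units): (C,R).
S: inherits non-unit rules of {S} → CF | da.
C: inherits non-unit rules of {C, R} → RF | a | d | dF.
F: inherits non-unit rules of {F} → ad | dFF.
R: inherits non-unit rules of {R} → RF | a.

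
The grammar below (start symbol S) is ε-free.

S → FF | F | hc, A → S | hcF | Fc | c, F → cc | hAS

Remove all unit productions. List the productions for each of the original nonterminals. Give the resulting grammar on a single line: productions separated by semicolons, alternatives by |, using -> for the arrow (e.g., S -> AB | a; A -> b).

Unit productions: A->S, S->F.
Unit pairs (A ⇒* B via units): (A,F), (A,S), (S,F).
S: inherits non-unit rules of {F, S} → FF | cc | hAS | hc.
A: inherits non-unit rules of {A, F, S} → FF | Fc | c | cc | hAS | hc | hcF.
F: inherits non-unit rules of {F} → cc | hAS.

S -> FF | cc | hc | hAS; A -> c | FF | Fc | cc | hc | hAS | hcF; F -> cc | hAS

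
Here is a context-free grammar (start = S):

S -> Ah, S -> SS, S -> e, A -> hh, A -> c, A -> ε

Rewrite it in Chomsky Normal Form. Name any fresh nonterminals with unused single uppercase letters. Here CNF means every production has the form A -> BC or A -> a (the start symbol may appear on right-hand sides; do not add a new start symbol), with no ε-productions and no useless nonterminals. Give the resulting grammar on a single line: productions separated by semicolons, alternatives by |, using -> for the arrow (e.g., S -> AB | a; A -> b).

Nullable: {A}; after ε-elimination: S -> e | h | Ah | SS; A -> c | hh.
No unit productions to eliminate.
TERM: introduce B -> h and substitute in every rule of length ≥2.

S -> e | h | AB | SS; A -> c | BB; B -> h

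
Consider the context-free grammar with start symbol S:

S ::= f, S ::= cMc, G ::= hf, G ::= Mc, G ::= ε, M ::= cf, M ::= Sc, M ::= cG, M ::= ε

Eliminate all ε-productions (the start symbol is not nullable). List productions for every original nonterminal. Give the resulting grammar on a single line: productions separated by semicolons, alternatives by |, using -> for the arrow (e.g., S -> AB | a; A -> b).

Nullable set: {G, M}.
S -> cMc: M nullable, giving cMc | cc.
Drop G -> ε.
G -> Mc: M nullable, giving Mc | c.
Drop M -> ε.
M -> cG: G nullable, giving c | cG.
Unchanged (no nullable symbols): S -> f; G -> hf; M -> Sc; M -> cf.

S -> f | cc | cMc; G -> c | Mc | hf; M -> c | Sc | cG | cf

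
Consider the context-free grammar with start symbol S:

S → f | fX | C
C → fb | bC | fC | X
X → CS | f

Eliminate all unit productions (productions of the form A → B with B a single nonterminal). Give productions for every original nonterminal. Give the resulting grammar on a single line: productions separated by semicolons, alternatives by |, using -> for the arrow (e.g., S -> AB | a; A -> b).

Unit productions: C->X, S->C.
Unit pairs (A ⇒* B via units): (C,X), (S,C), (S,X).
S: inherits non-unit rules of {C, S, X} → CS | bC | f | fC | fX | fb.
C: inherits non-unit rules of {C, X} → CS | bC | f | fC | fb.
X: inherits non-unit rules of {X} → CS | f.

S -> f | CS | bC | fC | fX | fb; C -> f | CS | bC | fC | fb; X -> f | CS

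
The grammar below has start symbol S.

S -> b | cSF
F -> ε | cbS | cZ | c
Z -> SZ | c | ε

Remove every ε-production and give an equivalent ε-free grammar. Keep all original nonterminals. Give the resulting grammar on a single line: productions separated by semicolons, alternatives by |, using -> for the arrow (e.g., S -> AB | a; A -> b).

Nullable set: {F, Z}.
S -> cSF: F nullable, giving cS | cSF.
Drop F -> ε.
F -> cZ: Z nullable, giving c | cZ.
Drop Z -> ε.
Z -> SZ: Z nullable, giving S | SZ.
Unchanged (no nullable symbols): S -> b; F -> c; F -> cbS; Z -> c.

S -> b | cS | cSF; F -> c | cZ | cbS; Z -> S | c | SZ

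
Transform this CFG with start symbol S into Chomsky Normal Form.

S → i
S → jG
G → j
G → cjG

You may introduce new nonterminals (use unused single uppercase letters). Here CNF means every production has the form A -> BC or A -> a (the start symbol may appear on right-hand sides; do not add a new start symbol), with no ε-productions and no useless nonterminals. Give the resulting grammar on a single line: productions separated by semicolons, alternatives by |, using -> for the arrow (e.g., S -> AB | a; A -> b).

S -> i | BG; A -> c; B -> j; C -> BG; G -> j | AC

No ε-productions.
No unit productions to eliminate.
TERM: introduce A -> c, B -> j and substitute in every rule of length ≥2.
BIN: G -> ABG becomes G -> AC, C -> BG.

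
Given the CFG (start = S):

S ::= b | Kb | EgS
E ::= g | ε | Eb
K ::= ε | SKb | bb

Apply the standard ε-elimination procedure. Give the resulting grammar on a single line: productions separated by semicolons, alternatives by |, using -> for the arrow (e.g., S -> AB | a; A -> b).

S -> b | Kb | gS | EgS; E -> b | g | Eb; K -> Sb | bb | SKb

Nullable set: {E, K}.
S -> EgS: E nullable, giving EgS | gS.
S -> Kb: K nullable, giving Kb | b.
Drop E -> ε.
E -> Eb: E nullable, giving Eb | b.
Drop K -> ε.
K -> SKb: K nullable, giving SKb | Sb.
Unchanged (no nullable symbols): S -> b; E -> g; K -> bb.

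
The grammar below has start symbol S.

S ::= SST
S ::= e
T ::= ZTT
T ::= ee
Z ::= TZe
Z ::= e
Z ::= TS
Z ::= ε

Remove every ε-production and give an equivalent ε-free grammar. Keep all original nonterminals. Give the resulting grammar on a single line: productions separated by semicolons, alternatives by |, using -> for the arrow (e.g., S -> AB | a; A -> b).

S -> e | SST; T -> TT | ee | ZTT; Z -> e | TS | Te | TZe

Nullable set: {Z}.
T -> ZTT: Z nullable, giving TT | ZTT.
Drop Z -> ε.
Z -> TZe: Z nullable, giving TZe | Te.
Unchanged (no nullable symbols): S -> SST; S -> e; T -> ee; Z -> TS; Z -> e.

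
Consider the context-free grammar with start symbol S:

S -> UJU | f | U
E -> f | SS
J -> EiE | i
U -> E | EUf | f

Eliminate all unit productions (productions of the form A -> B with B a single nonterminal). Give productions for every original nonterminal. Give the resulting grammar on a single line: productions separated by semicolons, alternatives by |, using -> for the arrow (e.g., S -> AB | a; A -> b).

S -> f | SS | EUf | UJU; E -> f | SS; J -> i | EiE; U -> f | SS | EUf

Unit productions: S->U, U->E.
Unit pairs (A ⇒* B via units): (S,E), (S,U), (U,E).
S: inherits non-unit rules of {E, S, U} → EUf | SS | UJU | f.
E: inherits non-unit rules of {E} → SS | f.
J: inherits non-unit rules of {J} → EiE | i.
U: inherits non-unit rules of {E, U} → EUf | SS | f.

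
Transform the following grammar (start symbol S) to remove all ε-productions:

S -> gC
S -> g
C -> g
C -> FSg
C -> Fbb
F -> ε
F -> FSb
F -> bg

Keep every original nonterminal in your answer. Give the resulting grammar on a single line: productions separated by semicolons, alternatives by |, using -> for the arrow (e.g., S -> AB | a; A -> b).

S -> g | gC; C -> g | Sg | bb | FSg | Fbb; F -> Sb | bg | FSb

Nullable set: {F}.
C -> FSg: F nullable, giving FSg | Sg.
C -> Fbb: F nullable, giving Fbb | bb.
Drop F -> ε.
F -> FSb: F nullable, giving FSb | Sb.
Unchanged (no nullable symbols): S -> g; S -> gC; C -> g; F -> bg.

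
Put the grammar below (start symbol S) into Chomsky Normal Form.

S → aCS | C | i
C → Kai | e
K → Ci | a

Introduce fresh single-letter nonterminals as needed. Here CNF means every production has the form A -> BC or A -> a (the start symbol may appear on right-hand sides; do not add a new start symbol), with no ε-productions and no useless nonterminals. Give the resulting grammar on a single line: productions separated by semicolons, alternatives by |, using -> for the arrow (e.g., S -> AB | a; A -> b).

No ε-productions.
After unit-elimination: S -> e | i | Kai | aCS; C -> e | Kai; K -> a | Ci.
TERM: introduce A -> a, B -> i and substitute in every rule of length ≥2.
BIN: C -> KAB becomes C -> KD, D -> AB; S -> ACS becomes S -> AE, E -> CS; S -> KAB becomes S -> KF, F -> AB.

S -> e | i | AE | KF; A -> a; B -> i; C -> e | KD; D -> AB; E -> CS; F -> AB; K -> a | CB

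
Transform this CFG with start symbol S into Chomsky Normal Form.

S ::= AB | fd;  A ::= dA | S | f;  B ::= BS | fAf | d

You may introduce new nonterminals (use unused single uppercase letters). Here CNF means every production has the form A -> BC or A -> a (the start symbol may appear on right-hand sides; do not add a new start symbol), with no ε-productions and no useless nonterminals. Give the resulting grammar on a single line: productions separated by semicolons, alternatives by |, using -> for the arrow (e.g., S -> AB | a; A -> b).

S -> AB | DC; A -> f | AB | CA | DC; B -> d | BS | DE; C -> d; D -> f; E -> AD

No ε-productions.
After unit-elimination: S -> AB | fd; A -> f | AB | dA | fd; B -> d | BS | fAf.
TERM: introduce C -> d, D -> f and substitute in every rule of length ≥2.
BIN: B -> DAD becomes B -> DE, E -> AD.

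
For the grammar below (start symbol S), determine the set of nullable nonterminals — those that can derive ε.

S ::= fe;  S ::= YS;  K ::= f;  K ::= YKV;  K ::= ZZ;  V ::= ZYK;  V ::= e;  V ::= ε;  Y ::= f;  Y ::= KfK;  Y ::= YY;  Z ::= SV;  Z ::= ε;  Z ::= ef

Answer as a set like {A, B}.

Directly nullable (have an ε-rule): {V, Z}.
K is nullable via K -> ZZ (every symbol on the right is already known nullable).
Not nullable: S, Y — each has a terminal in every rule's right-hand side or depends on a non-nullable symbol.

{K, V, Z}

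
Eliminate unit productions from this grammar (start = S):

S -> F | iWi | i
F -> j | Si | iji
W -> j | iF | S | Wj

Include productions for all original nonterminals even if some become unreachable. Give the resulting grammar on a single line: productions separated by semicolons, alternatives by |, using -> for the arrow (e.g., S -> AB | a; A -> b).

Unit productions: S->F, W->S.
Unit pairs (A ⇒* B via units): (S,F), (W,F), (W,S).
S: inherits non-unit rules of {F, S} → Si | i | iWi | iji | j.
F: inherits non-unit rules of {F} → Si | iji | j.
W: inherits non-unit rules of {F, S, W} → Si | Wj | i | iF | iWi | iji | j.

S -> i | j | Si | iWi | iji; F -> j | Si | iji; W -> i | j | Si | Wj | iF | iWi | iji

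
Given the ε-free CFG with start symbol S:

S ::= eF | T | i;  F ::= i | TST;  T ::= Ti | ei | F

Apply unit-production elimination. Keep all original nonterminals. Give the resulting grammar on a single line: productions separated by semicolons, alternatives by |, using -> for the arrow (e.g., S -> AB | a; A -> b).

Unit productions: S->T, T->F.
Unit pairs (A ⇒* B via units): (S,F), (S,T), (T,F).
S: inherits non-unit rules of {F, S, T} → TST | Ti | eF | ei | i.
F: inherits non-unit rules of {F} → TST | i.
T: inherits non-unit rules of {F, T} → TST | Ti | ei | i.

S -> i | Ti | eF | ei | TST; F -> i | TST; T -> i | Ti | ei | TST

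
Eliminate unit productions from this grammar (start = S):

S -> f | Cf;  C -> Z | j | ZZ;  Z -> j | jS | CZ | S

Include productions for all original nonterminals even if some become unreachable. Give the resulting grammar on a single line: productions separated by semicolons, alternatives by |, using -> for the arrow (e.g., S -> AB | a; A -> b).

S -> f | Cf; C -> f | j | CZ | Cf | ZZ | jS; Z -> f | j | CZ | Cf | jS

Unit productions: C->Z, Z->S.
Unit pairs (A ⇒* B via units): (C,S), (C,Z), (Z,S).
S: inherits non-unit rules of {S} → Cf | f.
C: inherits non-unit rules of {C, S, Z} → CZ | Cf | ZZ | f | j | jS.
Z: inherits non-unit rules of {S, Z} → CZ | Cf | f | j | jS.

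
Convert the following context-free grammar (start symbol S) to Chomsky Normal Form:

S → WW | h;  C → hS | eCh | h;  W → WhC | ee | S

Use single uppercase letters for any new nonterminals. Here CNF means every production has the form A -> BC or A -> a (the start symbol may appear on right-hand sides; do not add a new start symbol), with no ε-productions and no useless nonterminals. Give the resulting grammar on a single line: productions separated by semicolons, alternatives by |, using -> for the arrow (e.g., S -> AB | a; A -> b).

No ε-productions.
After unit-elimination: S -> h | WW; C -> h | hS | eCh; W -> h | WW | ee | WhC.
TERM: introduce A -> e, B -> h and substitute in every rule of length ≥2.
BIN: C -> ACB becomes C -> AD, D -> CB; W -> WBC becomes W -> WE, E -> BC.

S -> h | WW; A -> e; B -> h; C -> h | AD | BS; D -> CB; E -> BC; W -> h | AA | WE | WW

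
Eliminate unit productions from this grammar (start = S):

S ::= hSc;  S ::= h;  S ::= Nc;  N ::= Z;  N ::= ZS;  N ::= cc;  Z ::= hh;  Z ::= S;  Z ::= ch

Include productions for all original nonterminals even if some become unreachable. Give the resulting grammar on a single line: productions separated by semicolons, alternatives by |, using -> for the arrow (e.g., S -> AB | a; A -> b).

S -> h | Nc | hSc; N -> h | Nc | ZS | cc | ch | hh | hSc; Z -> h | Nc | ch | hh | hSc

Unit productions: N->Z, Z->S.
Unit pairs (A ⇒* B via units): (N,S), (N,Z), (Z,S).
S: inherits non-unit rules of {S} → Nc | h | hSc.
N: inherits non-unit rules of {N, S, Z} → Nc | ZS | cc | ch | h | hSc | hh.
Z: inherits non-unit rules of {S, Z} → Nc | ch | h | hSc | hh.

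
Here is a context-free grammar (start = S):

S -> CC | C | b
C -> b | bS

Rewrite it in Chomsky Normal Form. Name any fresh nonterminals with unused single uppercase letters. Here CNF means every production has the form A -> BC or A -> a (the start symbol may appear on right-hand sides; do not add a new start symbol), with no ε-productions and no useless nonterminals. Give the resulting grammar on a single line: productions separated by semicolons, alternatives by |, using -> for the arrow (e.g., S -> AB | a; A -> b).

S -> b | AS | CC; A -> b; C -> b | AS

No ε-productions.
After unit-elimination: S -> b | CC | bS; C -> b | bS.
TERM: introduce A -> b and substitute in every rule of length ≥2.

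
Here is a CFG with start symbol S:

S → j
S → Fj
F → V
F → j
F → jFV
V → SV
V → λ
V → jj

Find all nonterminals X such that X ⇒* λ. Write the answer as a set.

{F, V}

Directly nullable (have an ε-rule): {V}.
F is nullable via F -> V (every symbol on the right is already known nullable).
Not nullable: S — each has a terminal in every rule's right-hand side or depends on a non-nullable symbol.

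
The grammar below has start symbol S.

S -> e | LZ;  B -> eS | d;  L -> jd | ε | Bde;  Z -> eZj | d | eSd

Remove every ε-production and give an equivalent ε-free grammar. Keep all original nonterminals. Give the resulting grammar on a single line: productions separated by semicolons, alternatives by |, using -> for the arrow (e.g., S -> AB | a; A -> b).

Nullable set: {L}.
S -> LZ: L nullable, giving LZ | Z.
Drop L -> ε.
Unchanged (no nullable symbols): S -> e; B -> d; B -> eS; L -> Bde; L -> jd; Z -> d; Z -> eSd; Z -> eZj.

S -> Z | e | LZ; B -> d | eS; L -> jd | Bde; Z -> d | eSd | eZj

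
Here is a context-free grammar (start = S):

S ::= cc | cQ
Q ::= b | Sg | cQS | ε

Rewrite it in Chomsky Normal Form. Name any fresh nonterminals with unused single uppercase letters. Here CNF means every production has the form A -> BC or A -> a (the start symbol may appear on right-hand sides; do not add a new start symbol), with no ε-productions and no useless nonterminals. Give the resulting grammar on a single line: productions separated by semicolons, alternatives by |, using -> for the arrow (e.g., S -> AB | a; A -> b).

S -> c | BB | BQ; A -> g; B -> c; C -> QS; Q -> b | BC | BS | SA

Nullable: {Q}; after ε-elimination: S -> c | cQ | cc; Q -> b | Sg | cS | cQS.
No unit productions to eliminate.
TERM: introduce B -> c, A -> g and substitute in every rule of length ≥2.
BIN: Q -> BQS becomes Q -> BC, C -> QS.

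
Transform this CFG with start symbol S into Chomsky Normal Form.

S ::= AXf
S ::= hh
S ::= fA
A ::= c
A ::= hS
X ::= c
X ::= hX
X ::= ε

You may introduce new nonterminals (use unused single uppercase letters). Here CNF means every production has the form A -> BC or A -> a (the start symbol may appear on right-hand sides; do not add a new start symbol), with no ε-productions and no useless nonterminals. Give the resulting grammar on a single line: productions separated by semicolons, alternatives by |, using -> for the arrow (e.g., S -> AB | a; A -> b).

S -> AC | AD | BB | CA; A -> c | BS; B -> h; C -> f; D -> XC; X -> c | h | BX

Nullable: {X}; after ε-elimination: S -> Af | fA | hh | AXf; A -> c | hS; X -> c | h | hX.
No unit productions to eliminate.
TERM: introduce C -> f, B -> h and substitute in every rule of length ≥2.
BIN: S -> AXC becomes S -> AD, D -> XC.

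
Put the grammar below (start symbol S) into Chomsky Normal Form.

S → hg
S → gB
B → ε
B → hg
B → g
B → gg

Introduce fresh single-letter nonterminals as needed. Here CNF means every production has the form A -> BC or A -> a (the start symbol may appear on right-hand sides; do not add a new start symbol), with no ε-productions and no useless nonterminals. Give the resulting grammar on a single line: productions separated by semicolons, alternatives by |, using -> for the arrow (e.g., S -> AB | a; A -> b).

S -> g | AB | CA; A -> g; B -> g | AA | CA; C -> h

Nullable: {B}; after ε-elimination: S -> g | gB | hg; B -> g | gg | hg.
No unit productions to eliminate.
TERM: introduce A -> g, C -> h and substitute in every rule of length ≥2.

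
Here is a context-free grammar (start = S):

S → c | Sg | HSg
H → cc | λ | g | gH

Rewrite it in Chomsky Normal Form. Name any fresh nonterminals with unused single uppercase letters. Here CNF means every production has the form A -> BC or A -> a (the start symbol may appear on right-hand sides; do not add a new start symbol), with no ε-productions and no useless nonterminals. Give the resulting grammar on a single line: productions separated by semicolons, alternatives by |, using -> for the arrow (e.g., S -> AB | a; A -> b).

S -> c | HC | SB; A -> c; B -> g; C -> SB; H -> g | AA | BH

Nullable: {H}; after ε-elimination: S -> c | Sg | HSg; H -> g | cc | gH.
No unit productions to eliminate.
TERM: introduce A -> c, B -> g and substitute in every rule of length ≥2.
BIN: S -> HSB becomes S -> HC, C -> SB.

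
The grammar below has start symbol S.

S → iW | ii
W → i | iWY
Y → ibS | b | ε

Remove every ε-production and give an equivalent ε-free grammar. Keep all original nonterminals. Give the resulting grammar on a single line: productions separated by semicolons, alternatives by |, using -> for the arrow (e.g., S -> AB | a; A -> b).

S -> iW | ii; W -> i | iW | iWY; Y -> b | ibS

Nullable set: {Y}.
W -> iWY: Y nullable, giving iW | iWY.
Drop Y -> ε.
Unchanged (no nullable symbols): S -> iW; S -> ii; W -> i; Y -> b; Y -> ibS.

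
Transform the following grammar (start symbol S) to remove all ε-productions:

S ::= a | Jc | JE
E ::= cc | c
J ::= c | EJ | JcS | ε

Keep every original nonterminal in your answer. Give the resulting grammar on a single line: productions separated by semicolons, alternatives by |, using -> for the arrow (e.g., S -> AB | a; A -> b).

S -> E | a | c | JE | Jc; E -> c | cc; J -> E | c | EJ | cS | JcS

Nullable set: {J}.
S -> JE: J nullable, giving E | JE.
S -> Jc: J nullable, giving Jc | c.
Drop J -> ε.
J -> EJ: J nullable, giving E | EJ.
J -> JcS: J nullable, giving JcS | cS.
Unchanged (no nullable symbols): S -> a; E -> c; E -> cc; J -> c.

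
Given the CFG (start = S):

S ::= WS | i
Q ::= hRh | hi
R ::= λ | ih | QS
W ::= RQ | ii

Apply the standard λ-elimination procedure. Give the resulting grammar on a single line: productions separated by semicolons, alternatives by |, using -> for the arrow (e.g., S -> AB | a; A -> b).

S -> i | WS; Q -> hh | hi | hRh; R -> QS | ih; W -> Q | RQ | ii

Nullable set: {R}.
Q -> hRh: R nullable, giving hRh | hh.
Drop R -> λ.
W -> RQ: R nullable, giving Q | RQ.
Unchanged (no nullable symbols): S -> WS; S -> i; Q -> hi; R -> QS; R -> ih; W -> ii.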